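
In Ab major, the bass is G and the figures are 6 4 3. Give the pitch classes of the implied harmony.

G, Bb, C, Eb

A third above G in this key is Bb.
A fourth above G in this key is C.
A sixth above G in this key is Eb.
Together with the bass G, this spells C minor seventh in second inversion.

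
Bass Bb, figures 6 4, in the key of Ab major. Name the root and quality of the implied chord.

The figures 6 4 indicate a triad in second inversion.
In second inversion the root lies a fourth above the bass: a fourth above Bb in Ab major is Eb.
The chord tones are Bb, Eb, G, giving Eb major.

Eb major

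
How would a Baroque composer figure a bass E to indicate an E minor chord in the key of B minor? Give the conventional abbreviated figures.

no figures

E is the root of E minor, so the chord is in root position.
A triad in root position is figured 5/3, conventionally abbreviated (no figures — root-position triad).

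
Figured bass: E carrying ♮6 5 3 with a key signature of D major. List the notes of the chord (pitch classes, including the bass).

E, G, B, C

A third above E in this key is G.
A fifth above E in this key is B.
A sixth above E in this key is C#, made natural (C) by the ♮ figure.
Together with the bass E, this spells C major seventh in first inversion.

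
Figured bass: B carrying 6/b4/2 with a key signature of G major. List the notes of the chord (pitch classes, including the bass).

B, C, Eb, G

A second above B in this key is C.
A fourth above B in this key is E, lowered to Eb by the flat.
A sixth above B in this key is G.
Together with the bass B, this spells C minor-major seventh in third inversion.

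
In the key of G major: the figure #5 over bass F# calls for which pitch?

Counting 4 letter steps above F# lands on C; in G major, that letter is C.
The #5 figure raises it a semitone, giving C#.

C#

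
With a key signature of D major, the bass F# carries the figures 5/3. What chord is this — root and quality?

F# minor

The figures 5/3 indicate a triad in root position.
In root position the bass is the root, so the root is F#.
The chord tones are F#, A, C#, giving F# minor.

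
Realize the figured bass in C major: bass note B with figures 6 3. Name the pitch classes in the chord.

A third above B in this key is D.
A sixth above B in this key is G.
Together with the bass B, this spells G major in first inversion.

B, D, G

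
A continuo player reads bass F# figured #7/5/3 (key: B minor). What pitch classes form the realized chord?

A third above F# in this key is A.
A fifth above F# in this key is C#.
A seventh above F# in this key is E, raised to E# by the sharp.
Together with the bass F#, this spells F# minor-major seventh in root position.

F#, A, C#, E#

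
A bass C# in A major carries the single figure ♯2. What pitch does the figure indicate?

Counting 1 letter step above C# lands on D; in A major, that letter is D.
The #2 figure raises it a semitone, giving D#.

D#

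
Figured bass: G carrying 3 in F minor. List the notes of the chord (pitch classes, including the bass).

G, Bb, Db

The written figures 3 are shorthand for 5/3: the 5 is implied.
A third above G in this key is Bb.
A fifth above G in this key is Db.
Together with the bass G, this spells G diminished in root position.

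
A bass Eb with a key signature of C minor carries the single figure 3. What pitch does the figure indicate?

G

Counting 2 letter steps above Eb lands on G; in C minor, that letter is G.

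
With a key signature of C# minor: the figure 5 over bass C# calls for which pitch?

G#

Counting 4 letter steps above C# lands on G; in C# minor, that letter is G#.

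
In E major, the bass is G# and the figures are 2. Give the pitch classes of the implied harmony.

The written figures 2 are shorthand for 6/4/2: the 6/4 are implied.
A second above G# in this key is A.
A fourth above G# in this key is C#.
A sixth above G# in this key is E.
Together with the bass G#, this spells A major seventh in third inversion.

G#, A, C#, E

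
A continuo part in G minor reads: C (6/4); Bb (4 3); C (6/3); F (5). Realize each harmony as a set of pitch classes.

C, F, A | Bb, D, Eb, G | C, Eb, A | F, A, C

C (6/4): C, F, A.
Bb (6/4/3): Bb, D, Eb, G.
C (6/3): C, Eb, A.
F (5/3): F, A, C.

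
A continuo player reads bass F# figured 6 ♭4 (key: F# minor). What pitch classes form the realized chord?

A fourth above F# in this key is B, lowered to Bb by the flat.
A sixth above F# in this key is D.
Together with the bass F#, this spells Bb augmented in second inversion.

F#, Bb, D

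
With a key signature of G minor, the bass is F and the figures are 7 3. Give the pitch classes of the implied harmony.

F, A, C, Eb

The written figures 7 3 are shorthand for 7/5/3: the 5 is implied.
A third above F in this key is A.
A fifth above F in this key is C.
A seventh above F in this key is Eb.
Together with the bass F, this spells F dominant seventh in root position.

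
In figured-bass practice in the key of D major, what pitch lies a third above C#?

E

Counting 2 letter steps above C# lands on E; in D major, that letter is E.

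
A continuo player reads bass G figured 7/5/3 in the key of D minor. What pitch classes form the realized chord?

A third above G in this key is Bb.
A fifth above G in this key is D.
A seventh above G in this key is F.
Together with the bass G, this spells G minor seventh in root position.

G, Bb, D, F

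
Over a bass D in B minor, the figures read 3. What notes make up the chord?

D, F#, A

The written figures 3 are shorthand for 5/3: the 5 is implied.
A third above D in this key is F#.
A fifth above D in this key is A.
Together with the bass D, this spells D major in root position.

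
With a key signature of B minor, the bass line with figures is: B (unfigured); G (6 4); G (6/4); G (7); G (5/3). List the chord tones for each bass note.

B (5/3): B, D, F#.
G (6/4): G, C#, E.
G (6/4): G, C#, E.
G (7/5/3): G, B, D, F#.
G (5/3): G, B, D.

B, D, F# | G, C#, E | G, C#, E | G, B, D, F# | G, B, D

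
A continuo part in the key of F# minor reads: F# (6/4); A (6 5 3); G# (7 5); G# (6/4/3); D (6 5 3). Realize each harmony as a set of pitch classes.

F# (6/4): F#, B, D.
A (6/5/3): A, C#, E, F#.
G# (7/5/3): G#, B, D, F#.
G# (6/4/3): G#, B, C#, E.
D (6/5/3): D, F#, A, B.

F#, B, D | A, C#, E, F# | G#, B, D, F# | G#, B, C#, E | D, F#, A, B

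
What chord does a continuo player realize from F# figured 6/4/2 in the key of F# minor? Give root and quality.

The figures 6/4/2 indicate a seventh chord in third inversion.
In third inversion the root lies a second above the bass: a second above F# in F# minor is G#.
The chord tones are F#, G#, B, D, giving G# half-diminished seventh.

G# half-diminished seventh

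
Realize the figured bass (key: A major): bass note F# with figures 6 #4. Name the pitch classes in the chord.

F#, B#, D

A fourth above F# in this key is B, raised to B# by the sharp.
A sixth above F# in this key is D.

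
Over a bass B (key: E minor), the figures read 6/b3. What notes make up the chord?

A third above B in this key is D, lowered to Db by the flat.
A sixth above B in this key is G.

B, Db, G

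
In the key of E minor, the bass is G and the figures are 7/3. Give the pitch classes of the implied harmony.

The written figures 7/3 are shorthand for 7/5/3: the 5 is implied.
A third above G in this key is B.
A fifth above G in this key is D.
A seventh above G in this key is F#.
Together with the bass G, this spells G major seventh in root position.

G, B, D, F#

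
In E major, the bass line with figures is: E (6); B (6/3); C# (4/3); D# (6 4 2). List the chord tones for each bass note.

E, G#, C# | B, D#, G# | C#, E, F#, A | D#, E, G#, B

E (6/3): E, G#, C#.
B (6/3): B, D#, G#.
C# (6/4/3): C#, E, F#, A.
D# (6/4/2): D#, E, G#, B.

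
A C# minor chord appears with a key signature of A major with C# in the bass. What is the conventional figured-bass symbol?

no figures

C# is the root of C# minor, so the chord is in root position.
A triad in root position is figured 5/3, conventionally abbreviated (no figures — root-position triad).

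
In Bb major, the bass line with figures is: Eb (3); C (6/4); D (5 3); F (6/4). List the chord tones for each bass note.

Eb (5/3): Eb, G, Bb.
C (6/4): C, F, A.
D (5/3): D, F, A.
F (6/4): F, Bb, D.

Eb, G, Bb | C, F, A | D, F, A | F, Bb, D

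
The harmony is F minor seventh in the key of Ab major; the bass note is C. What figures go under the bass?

4/3

C is the fifth of F minor seventh, so the chord is in second inversion.
A seventh chord in second inversion is figured 6/4/3, conventionally abbreviated 4/3.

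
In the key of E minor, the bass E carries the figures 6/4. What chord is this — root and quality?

A minor

The figures 6/4 indicate a triad in second inversion.
In second inversion the root lies a fourth above the bass: a fourth above E in E minor is A.
The chord tones are E, A, C, giving A minor.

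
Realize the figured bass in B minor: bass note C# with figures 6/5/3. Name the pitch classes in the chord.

C#, E, G, A

A third above C# in this key is E.
A fifth above C# in this key is G.
A sixth above C# in this key is A.
Together with the bass C#, this spells A dominant seventh in first inversion.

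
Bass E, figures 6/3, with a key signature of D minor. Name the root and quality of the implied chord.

The figures 6/3 indicate a triad in first inversion.
In first inversion the root lies a sixth above the bass: a sixth above E in D minor is C.
The chord tones are E, G, C, giving C major.

C major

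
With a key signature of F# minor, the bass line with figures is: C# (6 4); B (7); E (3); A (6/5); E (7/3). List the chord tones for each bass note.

C#, F#, A | B, D, F#, A | E, G#, B | A, C#, E, F# | E, G#, B, D

C# (6/4): C#, F#, A.
B (7/5/3): B, D, F#, A.
E (5/3): E, G#, B.
A (6/5/3): A, C#, E, F#.
E (7/5/3): E, G#, B, D.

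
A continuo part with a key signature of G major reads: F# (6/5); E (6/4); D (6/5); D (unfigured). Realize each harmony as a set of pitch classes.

F# (6/5/3): F#, A, C, D.
E (6/4): E, A, C.
D (6/5/3): D, F#, A, B.
D (5/3): D, F#, A.

F#, A, C, D | E, A, C | D, F#, A, B | D, F#, A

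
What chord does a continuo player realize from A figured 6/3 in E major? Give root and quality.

The figures 6/3 indicate a triad in first inversion.
In first inversion the root lies a sixth above the bass: a sixth above A in E major is F#.
The chord tones are A, C#, F#, giving F# minor.

F# minor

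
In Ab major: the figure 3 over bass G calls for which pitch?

Counting 2 letter steps above G lands on B; in Ab major, that letter is Bb.

Bb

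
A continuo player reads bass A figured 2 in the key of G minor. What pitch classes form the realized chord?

A, Bb, D, F

The written figures 2 are shorthand for 6/4/2: the 6/4 are implied.
A second above A in this key is Bb.
A fourth above A in this key is D.
A sixth above A in this key is F.
Together with the bass A, this spells Bb major seventh in third inversion.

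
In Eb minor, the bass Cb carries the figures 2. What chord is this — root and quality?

The figures 2 indicate a seventh chord in third inversion.
In third inversion the root lies a second above the bass: a second above Cb in Eb minor is Db.
The chord tones are Cb, Db, F, Ab, giving Db dominant seventh.

Db dominant seventh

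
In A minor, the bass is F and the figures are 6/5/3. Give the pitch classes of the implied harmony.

F, A, C, D

A third above F in this key is A.
A fifth above F in this key is C.
A sixth above F in this key is D.
Together with the bass F, this spells D minor seventh in first inversion.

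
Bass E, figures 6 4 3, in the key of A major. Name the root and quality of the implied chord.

A major seventh

The figures 6 4 3 indicate a seventh chord in second inversion.
In second inversion the root lies a fourth above the bass: a fourth above E in A major is A.
The chord tones are E, G#, A, C#, giving A major seventh.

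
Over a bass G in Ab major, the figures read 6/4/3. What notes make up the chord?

A third above G in this key is Bb.
A fourth above G in this key is C.
A sixth above G in this key is Eb.
Together with the bass G, this spells C minor seventh in second inversion.

G, Bb, C, Eb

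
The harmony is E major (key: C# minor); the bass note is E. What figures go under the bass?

no figures

E is the root of E major, so the chord is in root position.
A triad in root position is figured 5/3, conventionally abbreviated (no figures — root-position triad).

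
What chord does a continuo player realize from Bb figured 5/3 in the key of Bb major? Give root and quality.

Bb major

The figures 5/3 indicate a triad in root position.
In root position the bass is the root, so the root is Bb.
The chord tones are Bb, D, F, giving Bb major.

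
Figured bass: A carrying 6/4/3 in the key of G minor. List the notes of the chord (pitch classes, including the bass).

A third above A in this key is C.
A fourth above A in this key is D.
A sixth above A in this key is F.
Together with the bass A, this spells D minor seventh in second inversion.

A, C, D, F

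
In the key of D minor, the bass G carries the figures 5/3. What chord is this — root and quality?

The figures 5/3 indicate a triad in root position.
In root position the bass is the root, so the root is G.
The chord tones are G, Bb, D, giving G minor.

G minor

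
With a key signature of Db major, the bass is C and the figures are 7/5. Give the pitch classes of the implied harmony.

The written figures 7/5 are shorthand for 7/5/3: the 3 is implied.
A third above C in this key is Eb.
A fifth above C in this key is Gb.
A seventh above C in this key is Bb.
Together with the bass C, this spells C half-diminished seventh in root position.

C, Eb, Gb, Bb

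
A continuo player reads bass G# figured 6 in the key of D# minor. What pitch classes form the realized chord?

G#, B, E#

The written figures 6 are shorthand for 6/3: the 3 is implied.
A third above G# in this key is B.
A sixth above G# in this key is E#.
Together with the bass G#, this spells E# diminished in first inversion.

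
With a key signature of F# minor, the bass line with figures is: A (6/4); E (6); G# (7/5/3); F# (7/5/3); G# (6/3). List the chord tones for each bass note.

A (6/4): A, D, F#.
E (6/3): E, G#, C#.
G# (7/5/3): G#, B, D, F#.
F# (7/5/3): F#, A, C#, E.
G# (6/3): G#, B, E.

A, D, F# | E, G#, C# | G#, B, D, F# | F#, A, C#, E | G#, B, E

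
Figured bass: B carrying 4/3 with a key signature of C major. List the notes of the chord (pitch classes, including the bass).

B, D, E, G

The written figures 4/3 are shorthand for 6/4/3: the 6 is implied.
A third above B in this key is D.
A fourth above B in this key is E.
A sixth above B in this key is G.
Together with the bass B, this spells E minor seventh in second inversion.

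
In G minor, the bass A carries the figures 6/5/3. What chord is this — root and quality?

The figures 6/5/3 indicate a seventh chord in first inversion.
In first inversion the root lies a sixth above the bass: a sixth above A in G minor is F.
The chord tones are A, C, Eb, F, giving F dominant seventh.

F dominant seventh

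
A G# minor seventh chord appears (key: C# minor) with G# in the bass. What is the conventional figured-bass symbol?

G# is the root of G# minor seventh, so the chord is in root position.
A seventh chord in root position is figured 7/5/3, conventionally abbreviated 7.

7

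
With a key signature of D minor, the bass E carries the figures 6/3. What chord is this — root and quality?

C major

The figures 6/3 indicate a triad in first inversion.
In first inversion the root lies a sixth above the bass: a sixth above E in D minor is C.
The chord tones are E, G, C, giving C major.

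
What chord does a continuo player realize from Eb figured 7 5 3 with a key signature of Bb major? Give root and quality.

The figures 7 5 3 indicate a seventh chord in root position.
In root position the bass is the root, so the root is Eb.
The chord tones are Eb, G, Bb, D, giving Eb major seventh.

Eb major seventh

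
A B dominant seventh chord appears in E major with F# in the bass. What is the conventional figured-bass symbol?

4/3

F# is the fifth of B dominant seventh, so the chord is in second inversion.
A seventh chord in second inversion is figured 6/4/3, conventionally abbreviated 4/3.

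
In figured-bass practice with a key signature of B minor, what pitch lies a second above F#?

G

Counting 1 letter step above F# lands on G; in B minor, that letter is G.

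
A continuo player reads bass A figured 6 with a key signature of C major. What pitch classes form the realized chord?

A, C, F

The written figures 6 are shorthand for 6/3: the 3 is implied.
A third above A in this key is C.
A sixth above A in this key is F.
Together with the bass A, this spells F major in first inversion.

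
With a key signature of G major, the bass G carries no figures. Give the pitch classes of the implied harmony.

G, B, D

An unfigured bass implies 5/3.
A third above G in this key is B.
A fifth above G in this key is D.
Together with the bass G, this spells G major in root position.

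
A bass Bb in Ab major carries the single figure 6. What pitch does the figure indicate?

Counting 5 letter steps above Bb lands on G; in Ab major, that letter is G.

G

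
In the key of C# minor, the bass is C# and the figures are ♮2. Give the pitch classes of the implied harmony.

The written figures ♮2 are shorthand for 6/4/2: the 6/4 are implied.
A second above C# in this key is D#, made natural (D) by the ♮ figure.
A fourth above C# in this key is F#.
A sixth above C# in this key is A.
Together with the bass C#, this spells D major seventh in third inversion.

C#, D, F#, A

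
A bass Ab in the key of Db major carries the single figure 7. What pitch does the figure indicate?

Counting 6 letter steps above Ab lands on G; in Db major, that letter is Gb.

Gb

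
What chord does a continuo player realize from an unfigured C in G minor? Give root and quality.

C minor

An unfigured bass indicates a triad in root position.
In root position the bass is the root, so the root is C.
The chord tones are C, Eb, G, giving C minor.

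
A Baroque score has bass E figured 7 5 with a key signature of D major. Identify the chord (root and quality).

E minor seventh

The figures 7 5 indicate a seventh chord in root position.
In root position the bass is the root, so the root is E.
The chord tones are E, G, B, D, giving E minor seventh.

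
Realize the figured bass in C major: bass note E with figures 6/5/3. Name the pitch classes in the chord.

A third above E in this key is G.
A fifth above E in this key is B.
A sixth above E in this key is C.
Together with the bass E, this spells C major seventh in first inversion.

E, G, B, C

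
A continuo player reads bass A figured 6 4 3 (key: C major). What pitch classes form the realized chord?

A third above A in this key is C.
A fourth above A in this key is D.
A sixth above A in this key is F.
Together with the bass A, this spells D minor seventh in second inversion.

A, C, D, F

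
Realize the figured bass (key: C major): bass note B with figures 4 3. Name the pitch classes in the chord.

The written figures 4 3 are shorthand for 6/4/3: the 6 is implied.
A third above B in this key is D.
A fourth above B in this key is E.
A sixth above B in this key is G.
Together with the bass B, this spells E minor seventh in second inversion.

B, D, E, G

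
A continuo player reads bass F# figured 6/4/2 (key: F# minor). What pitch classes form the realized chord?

F#, G#, B, D

A second above F# in this key is G#.
A fourth above F# in this key is B.
A sixth above F# in this key is D.
Together with the bass F#, this spells G# half-diminished seventh in third inversion.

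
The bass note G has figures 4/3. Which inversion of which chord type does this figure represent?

seventh chord, second inversion

4/3 is shorthand for 6/4/3.
Intervals of 6/4/3 above the bass form a seventh chord; the bass is the fifth, so this is second inversion.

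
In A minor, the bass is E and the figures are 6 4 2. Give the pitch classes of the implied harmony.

E, F, A, C

A second above E in this key is F.
A fourth above E in this key is A.
A sixth above E in this key is C.
Together with the bass E, this spells F major seventh in third inversion.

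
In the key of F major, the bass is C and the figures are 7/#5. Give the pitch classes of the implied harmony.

The written figures 7/#5 are shorthand for 7/5/3: the 3 is implied.
A third above C in this key is E.
A fifth above C in this key is G, raised to G# by the sharp.
A seventh above C in this key is Bb.
Together with the bass C, this spells C augmented seventh in root position.

C, E, G#, Bb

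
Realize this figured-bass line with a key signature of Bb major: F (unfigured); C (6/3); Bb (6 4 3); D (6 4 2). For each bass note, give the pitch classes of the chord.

F (5/3): F, A, C.
C (6/3): C, Eb, A.
Bb (6/4/3): Bb, D, Eb, G.
D (6/4/2): D, Eb, G, Bb.

F, A, C | C, Eb, A | Bb, D, Eb, G | D, Eb, G, Bb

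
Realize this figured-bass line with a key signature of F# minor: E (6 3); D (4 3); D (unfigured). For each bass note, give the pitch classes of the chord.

E (6/3): E, G#, C#.
D (6/4/3): D, F#, G#, B.
D (5/3): D, F#, A.

E, G#, C# | D, F#, G#, B | D, F#, A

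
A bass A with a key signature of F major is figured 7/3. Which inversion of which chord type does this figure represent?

7/3 is shorthand for 7/5/3.
Intervals of 7/5/3 above the bass form a seventh chord; the bass is the root, so this is root position.

seventh chord, root position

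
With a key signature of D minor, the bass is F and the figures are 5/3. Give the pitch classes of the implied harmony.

A third above F in this key is A.
A fifth above F in this key is C.
Together with the bass F, this spells F major in root position.

F, A, C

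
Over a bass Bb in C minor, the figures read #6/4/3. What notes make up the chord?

Bb, D, Eb, G#

A third above Bb in this key is D.
A fourth above Bb in this key is Eb.
A sixth above Bb in this key is G, raised to G# by the sharp.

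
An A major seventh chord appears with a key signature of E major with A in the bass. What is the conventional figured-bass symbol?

A is the root of A major seventh, so the chord is in root position.
A seventh chord in root position is figured 7/5/3, conventionally abbreviated 7.

7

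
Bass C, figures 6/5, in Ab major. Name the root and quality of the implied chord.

Ab major seventh

The figures 6/5 indicate a seventh chord in first inversion.
In first inversion the root lies a sixth above the bass: a sixth above C in Ab major is Ab.
The chord tones are C, Eb, G, Ab, giving Ab major seventh.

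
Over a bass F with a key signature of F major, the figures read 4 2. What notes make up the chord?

The written figures 4 2 are shorthand for 6/4/2: the 6 is implied.
A second above F in this key is G.
A fourth above F in this key is Bb.
A sixth above F in this key is D.
Together with the bass F, this spells G minor seventh in third inversion.

F, G, Bb, D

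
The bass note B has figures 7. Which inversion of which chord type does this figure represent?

seventh chord, root position

7 is shorthand for 7/5/3.
Intervals of 7/5/3 above the bass form a seventh chord; the bass is the root, so this is root position.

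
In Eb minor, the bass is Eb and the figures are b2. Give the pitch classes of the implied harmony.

Eb, Fb, Ab, Cb

The written figures b2 are shorthand for 6/4/2: the 6/4 are implied.
A second above Eb in this key is F, lowered to Fb by the flat.
A fourth above Eb in this key is Ab.
A sixth above Eb in this key is Cb.
Together with the bass Eb, this spells Fb major seventh in third inversion.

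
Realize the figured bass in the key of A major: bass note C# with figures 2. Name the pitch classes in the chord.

The written figures 2 are shorthand for 6/4/2: the 6/4 are implied.
A second above C# in this key is D.
A fourth above C# in this key is F#.
A sixth above C# in this key is A.
Together with the bass C#, this spells D major seventh in third inversion.

C#, D, F#, A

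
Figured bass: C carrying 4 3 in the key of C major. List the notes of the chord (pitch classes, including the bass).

C, E, F, A

The written figures 4 3 are shorthand for 6/4/3: the 6 is implied.
A third above C in this key is E.
A fourth above C in this key is F.
A sixth above C in this key is A.
Together with the bass C, this spells F major seventh in second inversion.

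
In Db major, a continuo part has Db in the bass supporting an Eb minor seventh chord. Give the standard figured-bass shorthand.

Db is the seventh of Eb minor seventh, so the chord is in third inversion.
A seventh chord in third inversion is figured 6/4/2, conventionally abbreviated 4/2.

4/2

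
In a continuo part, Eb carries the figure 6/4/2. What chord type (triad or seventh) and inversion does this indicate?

seventh chord, third inversion

Intervals of 6/4/2 above the bass form a seventh chord; the bass is the seventh, so this is third inversion.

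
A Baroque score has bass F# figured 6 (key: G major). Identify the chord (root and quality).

The figures 6 indicate a triad in first inversion.
In first inversion the root lies a sixth above the bass: a sixth above F# in G major is D.
The chord tones are F#, A, D, giving D major.

D major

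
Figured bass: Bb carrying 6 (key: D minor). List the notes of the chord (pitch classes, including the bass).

The written figures 6 are shorthand for 6/3: the 3 is implied.
A third above Bb in this key is D.
A sixth above Bb in this key is G.
Together with the bass Bb, this spells G minor in first inversion.

Bb, D, G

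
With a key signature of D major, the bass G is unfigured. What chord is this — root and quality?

An unfigured bass indicates a triad in root position.
In root position the bass is the root, so the root is G.
The chord tones are G, B, D, giving G major.

G major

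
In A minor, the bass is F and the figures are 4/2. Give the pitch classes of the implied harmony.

The written figures 4/2 are shorthand for 6/4/2: the 6 is implied.
A second above F in this key is G.
A fourth above F in this key is B.
A sixth above F in this key is D.
Together with the bass F, this spells G dominant seventh in third inversion.

F, G, B, D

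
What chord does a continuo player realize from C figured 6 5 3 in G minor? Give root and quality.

A half-diminished seventh

The figures 6 5 3 indicate a seventh chord in first inversion.
In first inversion the root lies a sixth above the bass: a sixth above C in G minor is A.
The chord tones are C, Eb, G, A, giving A half-diminished seventh.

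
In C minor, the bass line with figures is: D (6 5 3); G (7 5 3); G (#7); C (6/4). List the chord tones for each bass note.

D (6/5/3): D, F, Ab, Bb.
G (7/5/3): G, Bb, D, F.
G (#7/5/3): G, Bb, D, F#.
C (6/4): C, F, Ab.

D, F, Ab, Bb | G, Bb, D, F | G, Bb, D, F# | C, F, Ab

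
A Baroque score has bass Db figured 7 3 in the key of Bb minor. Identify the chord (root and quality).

The figures 7 3 indicate a seventh chord in root position.
In root position the bass is the root, so the root is Db.
The chord tones are Db, F, Ab, C, giving Db major seventh.

Db major seventh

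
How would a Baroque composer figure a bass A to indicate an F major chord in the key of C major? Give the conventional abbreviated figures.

6

A is the third of F major, so the chord is in first inversion.
A triad in first inversion is figured 6/3, conventionally abbreviated 6.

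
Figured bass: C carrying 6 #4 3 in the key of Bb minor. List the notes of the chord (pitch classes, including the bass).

C, Eb, F#, Ab

A third above C in this key is Eb.
A fourth above C in this key is F, raised to F# by the sharp.
A sixth above C in this key is Ab.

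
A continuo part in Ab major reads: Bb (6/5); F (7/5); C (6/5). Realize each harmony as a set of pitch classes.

Bb, Db, F, G | F, Ab, C, Eb | C, Eb, G, Ab

Bb (6/5/3): Bb, Db, F, G.
F (7/5/3): F, Ab, C, Eb.
C (6/5/3): C, Eb, G, Ab.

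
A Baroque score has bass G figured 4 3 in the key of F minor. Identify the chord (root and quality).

The figures 4 3 indicate a seventh chord in second inversion.
In second inversion the root lies a fourth above the bass: a fourth above G in F minor is C.
The chord tones are G, Bb, C, Eb, giving C minor seventh.

C minor seventh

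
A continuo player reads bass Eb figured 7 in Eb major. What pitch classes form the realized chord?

Eb, G, Bb, D

The written figures 7 are shorthand for 7/5/3: the 5/3 are implied.
A third above Eb in this key is G.
A fifth above Eb in this key is Bb.
A seventh above Eb in this key is D.
Together with the bass Eb, this spells Eb major seventh in root position.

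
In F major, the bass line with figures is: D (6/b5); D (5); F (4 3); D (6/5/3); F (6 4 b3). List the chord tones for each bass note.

D (6/b5/3): D, F, Ab, Bb.
D (5/3): D, F, A.
F (6/4/3): F, A, Bb, D.
D (6/5/3): D, F, A, Bb.
F (6/4/b3): F, Ab, Bb, D.

D, F, Ab, Bb | D, F, A | F, A, Bb, D | D, F, A, Bb | F, Ab, Bb, D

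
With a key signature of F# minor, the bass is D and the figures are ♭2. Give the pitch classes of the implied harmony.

D, Eb, G#, B

The written figures ♭2 are shorthand for 6/4/2: the 6/4 are implied.
A second above D in this key is E, lowered to Eb by the flat.
A fourth above D in this key is G#.
A sixth above D in this key is B.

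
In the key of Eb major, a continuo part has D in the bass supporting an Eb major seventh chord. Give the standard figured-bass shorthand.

D is the seventh of Eb major seventh, so the chord is in third inversion.
A seventh chord in third inversion is figured 6/4/2, conventionally abbreviated 4/2.

4/2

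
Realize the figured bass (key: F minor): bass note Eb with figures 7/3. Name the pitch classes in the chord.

The written figures 7/3 are shorthand for 7/5/3: the 5 is implied.
A third above Eb in this key is G.
A fifth above Eb in this key is Bb.
A seventh above Eb in this key is Db.
Together with the bass Eb, this spells Eb dominant seventh in root position.

Eb, G, Bb, Db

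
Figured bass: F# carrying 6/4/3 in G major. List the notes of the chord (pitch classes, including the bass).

A third above F# in this key is A.
A fourth above F# in this key is B.
A sixth above F# in this key is D.
Together with the bass F#, this spells B minor seventh in second inversion.

F#, A, B, D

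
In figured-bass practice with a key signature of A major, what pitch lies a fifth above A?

E

Counting 4 letter steps above A lands on E; in A major, that letter is E.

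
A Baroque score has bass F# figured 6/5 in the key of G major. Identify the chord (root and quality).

The figures 6/5 indicate a seventh chord in first inversion.
In first inversion the root lies a sixth above the bass: a sixth above F# in G major is D.
The chord tones are F#, A, C, D, giving D dominant seventh.

D dominant seventh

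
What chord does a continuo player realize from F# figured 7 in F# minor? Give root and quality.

The figures 7 indicate a seventh chord in root position.
In root position the bass is the root, so the root is F#.
The chord tones are F#, A, C#, E, giving F# minor seventh.

F# minor seventh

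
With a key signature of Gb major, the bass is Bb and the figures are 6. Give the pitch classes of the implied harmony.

Bb, Db, Gb

The written figures 6 are shorthand for 6/3: the 3 is implied.
A third above Bb in this key is Db.
A sixth above Bb in this key is Gb.
Together with the bass Bb, this spells Gb major in first inversion.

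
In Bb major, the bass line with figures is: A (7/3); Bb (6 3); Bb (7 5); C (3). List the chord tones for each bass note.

A (7/5/3): A, C, Eb, G.
Bb (6/3): Bb, D, G.
Bb (7/5/3): Bb, D, F, A.
C (5/3): C, Eb, G.

A, C, Eb, G | Bb, D, G | Bb, D, F, A | C, Eb, G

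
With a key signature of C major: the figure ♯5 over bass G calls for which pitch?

D#

Counting 4 letter steps above G lands on D; in C major, that letter is D.
The #5 figure raises it a semitone, giving D#.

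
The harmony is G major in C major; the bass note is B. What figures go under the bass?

B is the third of G major, so the chord is in first inversion.
A triad in first inversion is figured 6/3, conventionally abbreviated 6.

6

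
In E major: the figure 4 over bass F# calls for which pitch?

Counting 3 letter steps above F# lands on B; in E major, that letter is B.

B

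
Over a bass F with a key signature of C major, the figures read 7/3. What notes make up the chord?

F, A, C, E

The written figures 7/3 are shorthand for 7/5/3: the 5 is implied.
A third above F in this key is A.
A fifth above F in this key is C.
A seventh above F in this key is E.
Together with the bass F, this spells F major seventh in root position.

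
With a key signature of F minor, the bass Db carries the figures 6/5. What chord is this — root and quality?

Bb minor seventh

The figures 6/5 indicate a seventh chord in first inversion.
In first inversion the root lies a sixth above the bass: a sixth above Db in F minor is Bb.
The chord tones are Db, F, Ab, Bb, giving Bb minor seventh.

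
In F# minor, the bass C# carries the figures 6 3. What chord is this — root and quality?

The figures 6 3 indicate a triad in first inversion.
In first inversion the root lies a sixth above the bass: a sixth above C# in F# minor is A.
The chord tones are C#, E, A, giving A major.

A major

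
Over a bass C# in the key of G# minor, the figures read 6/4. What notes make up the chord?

A fourth above C# in this key is F#.
A sixth above C# in this key is A#.
Together with the bass C#, this spells F# major in second inversion.

C#, F#, A#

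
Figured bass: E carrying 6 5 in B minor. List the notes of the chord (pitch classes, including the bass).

E, G, B, C#

The written figures 6 5 are shorthand for 6/5/3: the 3 is implied.
A third above E in this key is G.
A fifth above E in this key is B.
A sixth above E in this key is C#.
Together with the bass E, this spells C# half-diminished seventh in first inversion.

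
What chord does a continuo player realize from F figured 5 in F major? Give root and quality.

F major

The figures 5 indicate a triad in root position.
In root position the bass is the root, so the root is F.
The chord tones are F, A, C, giving F major.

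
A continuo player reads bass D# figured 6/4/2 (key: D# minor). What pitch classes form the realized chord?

A second above D# in this key is E#.
A fourth above D# in this key is G#.
A sixth above D# in this key is B.
Together with the bass D#, this spells E# half-diminished seventh in third inversion.

D#, E#, G#, B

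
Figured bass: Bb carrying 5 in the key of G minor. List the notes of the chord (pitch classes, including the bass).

The written figures 5 are shorthand for 5/3: the 3 is implied.
A third above Bb in this key is D.
A fifth above Bb in this key is F.
Together with the bass Bb, this spells Bb major in root position.

Bb, D, F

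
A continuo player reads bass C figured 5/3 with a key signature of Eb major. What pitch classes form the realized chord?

A third above C in this key is Eb.
A fifth above C in this key is G.
Together with the bass C, this spells C minor in root position.

C, Eb, G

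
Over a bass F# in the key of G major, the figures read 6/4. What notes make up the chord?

A fourth above F# in this key is B.
A sixth above F# in this key is D.
Together with the bass F#, this spells B minor in second inversion.

F#, B, D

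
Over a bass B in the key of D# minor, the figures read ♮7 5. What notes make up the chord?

B, D#, F#, A

The written figures ♮7 5 are shorthand for 7/5/3: the 3 is implied.
A third above B in this key is D#.
A fifth above B in this key is F#.
A seventh above B in this key is A#, made natural (A) by the ♮ figure.
Together with the bass B, this spells B dominant seventh in root position.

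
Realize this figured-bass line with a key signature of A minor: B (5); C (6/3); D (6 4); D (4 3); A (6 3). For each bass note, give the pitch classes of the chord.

B, D, F | C, E, A | D, G, B | D, F, G, B | A, C, F

B (5/3): B, D, F.
C (6/3): C, E, A.
D (6/4): D, G, B.
D (6/4/3): D, F, G, B.
A (6/3): A, C, F.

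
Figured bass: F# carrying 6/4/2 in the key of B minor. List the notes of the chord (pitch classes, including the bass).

F#, G, B, D

A second above F# in this key is G.
A fourth above F# in this key is B.
A sixth above F# in this key is D.
Together with the bass F#, this spells G major seventh in third inversion.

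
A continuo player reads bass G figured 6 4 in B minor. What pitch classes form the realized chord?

A fourth above G in this key is C#.
A sixth above G in this key is E.
Together with the bass G, this spells C# diminished in second inversion.

G, C#, E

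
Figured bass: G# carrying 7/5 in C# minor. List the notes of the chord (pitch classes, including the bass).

G#, B, D#, F#

The written figures 7/5 are shorthand for 7/5/3: the 3 is implied.
A third above G# in this key is B.
A fifth above G# in this key is D#.
A seventh above G# in this key is F#.
Together with the bass G#, this spells G# minor seventh in root position.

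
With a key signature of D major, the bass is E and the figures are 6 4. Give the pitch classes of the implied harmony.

E, A, C#

A fourth above E in this key is A.
A sixth above E in this key is C#.
Together with the bass E, this spells A major in second inversion.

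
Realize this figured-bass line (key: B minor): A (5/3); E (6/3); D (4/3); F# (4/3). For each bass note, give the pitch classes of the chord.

A (5/3): A, C#, E.
E (6/3): E, G, C#.
D (6/4/3): D, F#, G, B.
F# (6/4/3): F#, A, B, D.

A, C#, E | E, G, C# | D, F#, G, B | F#, A, B, D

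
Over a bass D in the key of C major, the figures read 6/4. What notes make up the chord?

D, G, B

A fourth above D in this key is G.
A sixth above D in this key is B.
Together with the bass D, this spells G major in second inversion.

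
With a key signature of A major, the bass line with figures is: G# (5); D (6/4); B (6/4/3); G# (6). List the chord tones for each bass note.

G# (5/3): G#, B, D.
D (6/4): D, G#, B.
B (6/4/3): B, D, E, G#.
G# (6/3): G#, B, E.

G#, B, D | D, G#, B | B, D, E, G# | G#, B, E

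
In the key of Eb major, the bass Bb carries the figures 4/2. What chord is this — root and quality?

The figures 4/2 indicate a seventh chord in third inversion.
In third inversion the root lies a second above the bass: a second above Bb in Eb major is C.
The chord tones are Bb, C, Eb, G, giving C minor seventh.

C minor seventh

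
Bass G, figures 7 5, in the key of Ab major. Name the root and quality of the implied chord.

The figures 7 5 indicate a seventh chord in root position.
In root position the bass is the root, so the root is G.
The chord tones are G, Bb, Db, F, giving G half-diminished seventh.

G half-diminished seventh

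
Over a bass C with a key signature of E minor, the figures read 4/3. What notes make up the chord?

The written figures 4/3 are shorthand for 6/4/3: the 6 is implied.
A third above C in this key is E.
A fourth above C in this key is F#.
A sixth above C in this key is A.
Together with the bass C, this spells F# half-diminished seventh in second inversion.

C, E, F#, A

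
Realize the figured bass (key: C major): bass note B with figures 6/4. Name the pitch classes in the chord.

B, E, G

A fourth above B in this key is E.
A sixth above B in this key is G.
Together with the bass B, this spells E minor in second inversion.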